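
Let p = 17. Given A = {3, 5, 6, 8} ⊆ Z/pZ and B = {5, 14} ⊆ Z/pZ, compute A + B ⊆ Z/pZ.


Work in Z/17Z: reduce every sum a + b modulo 17.
Enumerate all 8 pairs:
a = 3: 3+5=8, 3+14=0
a = 5: 5+5=10, 5+14=2
a = 6: 6+5=11, 6+14=3
a = 8: 8+5=13, 8+14=5
Distinct residues collected: {0, 2, 3, 5, 8, 10, 11, 13}
|A + B| = 8 (out of 17 total residues).

A + B = {0, 2, 3, 5, 8, 10, 11, 13}


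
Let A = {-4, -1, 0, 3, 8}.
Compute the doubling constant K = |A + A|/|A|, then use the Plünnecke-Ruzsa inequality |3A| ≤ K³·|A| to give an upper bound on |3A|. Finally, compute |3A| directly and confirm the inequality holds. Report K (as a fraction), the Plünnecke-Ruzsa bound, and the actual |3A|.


|A| = 5.
Step 1: Compute A + A by enumerating all 25 pairs.
A + A = {-8, -5, -4, -2, -1, 0, 2, 3, 4, 6, 7, 8, 11, 16}, so |A + A| = 14.
Step 2: Doubling constant K = |A + A|/|A| = 14/5 = 14/5 ≈ 2.8000.
Step 3: Plünnecke-Ruzsa gives |3A| ≤ K³·|A| = (2.8000)³ · 5 ≈ 109.7600.
Step 4: Compute 3A = A + A + A directly by enumerating all triples (a,b,c) ∈ A³; |3A| = 27.
Step 5: Check 27 ≤ 109.7600? Yes ✓.

K = 14/5, Plünnecke-Ruzsa bound K³|A| ≈ 109.7600, |3A| = 27, inequality holds.


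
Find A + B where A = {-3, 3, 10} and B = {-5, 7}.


A + B = {a + b : a ∈ A, b ∈ B}.
Enumerate all |A|·|B| = 3·2 = 6 pairs (a, b) and collect distinct sums.
a = -3: -3+-5=-8, -3+7=4
a = 3: 3+-5=-2, 3+7=10
a = 10: 10+-5=5, 10+7=17
Collecting distinct sums: A + B = {-8, -2, 4, 5, 10, 17}
|A + B| = 6

A + B = {-8, -2, 4, 5, 10, 17}


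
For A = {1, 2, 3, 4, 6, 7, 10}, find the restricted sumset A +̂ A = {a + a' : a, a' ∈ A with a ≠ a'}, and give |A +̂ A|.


Restricted sumset: A +̂ A = {a + a' : a ∈ A, a' ∈ A, a ≠ a'}.
Equivalently, take A + A and drop any sum 2a that is achievable ONLY as a + a for a ∈ A (i.e. sums representable only with equal summands).
Enumerate pairs (a, a') with a < a' (symmetric, so each unordered pair gives one sum; this covers all a ≠ a'):
  1 + 2 = 3
  1 + 3 = 4
  1 + 4 = 5
  1 + 6 = 7
  1 + 7 = 8
  1 + 10 = 11
  2 + 3 = 5
  2 + 4 = 6
  2 + 6 = 8
  2 + 7 = 9
  2 + 10 = 12
  3 + 4 = 7
  3 + 6 = 9
  3 + 7 = 10
  3 + 10 = 13
  4 + 6 = 10
  4 + 7 = 11
  4 + 10 = 14
  6 + 7 = 13
  6 + 10 = 16
  7 + 10 = 17
Collected distinct sums: {3, 4, 5, 6, 7, 8, 9, 10, 11, 12, 13, 14, 16, 17}
|A +̂ A| = 14
(Reference bound: |A +̂ A| ≥ 2|A| - 3 for |A| ≥ 2, with |A| = 7 giving ≥ 11.)

|A +̂ A| = 14


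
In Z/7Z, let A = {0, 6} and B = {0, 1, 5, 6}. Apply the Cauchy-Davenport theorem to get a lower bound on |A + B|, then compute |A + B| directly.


Cauchy-Davenport: |A + B| ≥ min(p, |A| + |B| - 1) for A, B nonempty in Z/pZ.
|A| = 2, |B| = 4, p = 7.
CD lower bound = min(7, 2 + 4 - 1) = min(7, 5) = 5.
Compute A + B mod 7 directly:
a = 0: 0+0=0, 0+1=1, 0+5=5, 0+6=6
a = 6: 6+0=6, 6+1=0, 6+5=4, 6+6=5
A + B = {0, 1, 4, 5, 6}, so |A + B| = 5.
Verify: 5 ≥ 5? Yes ✓.

CD lower bound = 5, actual |A + B| = 5.


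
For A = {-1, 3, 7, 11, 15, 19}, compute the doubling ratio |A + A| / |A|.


|A| = 6.
Compute A + A by enumerating all 36 pairs.
A + A = {-2, 2, 6, 10, 14, 18, 22, 26, 30, 34, 38}, so |A + A| = 11.
K = |A + A| / |A| = 11/6 (already in lowest terms) ≈ 1.8333.
Reference: AP of size 6 gives K = 11/6 ≈ 1.8333; a fully generic set of size 6 gives K ≈ 3.5000.

|A| = 6, |A + A| = 11, K = 11/6.


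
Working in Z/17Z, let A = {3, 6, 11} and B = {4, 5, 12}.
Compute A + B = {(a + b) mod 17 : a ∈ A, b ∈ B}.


Work in Z/17Z: reduce every sum a + b modulo 17.
Enumerate all 9 pairs:
a = 3: 3+4=7, 3+5=8, 3+12=15
a = 6: 6+4=10, 6+5=11, 6+12=1
a = 11: 11+4=15, 11+5=16, 11+12=6
Distinct residues collected: {1, 6, 7, 8, 10, 11, 15, 16}
|A + B| = 8 (out of 17 total residues).

A + B = {1, 6, 7, 8, 10, 11, 15, 16}


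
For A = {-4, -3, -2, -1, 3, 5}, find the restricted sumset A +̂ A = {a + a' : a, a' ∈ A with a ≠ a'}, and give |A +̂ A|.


Restricted sumset: A +̂ A = {a + a' : a ∈ A, a' ∈ A, a ≠ a'}.
Equivalently, take A + A and drop any sum 2a that is achievable ONLY as a + a for a ∈ A (i.e. sums representable only with equal summands).
Enumerate pairs (a, a') with a < a' (symmetric, so each unordered pair gives one sum; this covers all a ≠ a'):
  -4 + -3 = -7
  -4 + -2 = -6
  -4 + -1 = -5
  -4 + 3 = -1
  -4 + 5 = 1
  -3 + -2 = -5
  -3 + -1 = -4
  -3 + 3 = 0
  -3 + 5 = 2
  -2 + -1 = -3
  -2 + 3 = 1
  -2 + 5 = 3
  -1 + 3 = 2
  -1 + 5 = 4
  3 + 5 = 8
Collected distinct sums: {-7, -6, -5, -4, -3, -1, 0, 1, 2, 3, 4, 8}
|A +̂ A| = 12
(Reference bound: |A +̂ A| ≥ 2|A| - 3 for |A| ≥ 2, with |A| = 6 giving ≥ 9.)

|A +̂ A| = 12


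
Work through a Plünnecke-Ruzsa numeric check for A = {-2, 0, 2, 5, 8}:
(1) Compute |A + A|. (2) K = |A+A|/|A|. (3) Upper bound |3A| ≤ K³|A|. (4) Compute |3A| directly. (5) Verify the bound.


|A| = 5.
Step 1: Compute A + A by enumerating all 25 pairs.
A + A = {-4, -2, 0, 2, 3, 4, 5, 6, 7, 8, 10, 13, 16}, so |A + A| = 13.
Step 2: Doubling constant K = |A + A|/|A| = 13/5 = 13/5 ≈ 2.6000.
Step 3: Plünnecke-Ruzsa gives |3A| ≤ K³·|A| = (2.6000)³ · 5 ≈ 87.8800.
Step 4: Compute 3A = A + A + A directly by enumerating all triples (a,b,c) ∈ A³; |3A| = 23.
Step 5: Check 23 ≤ 87.8800? Yes ✓.

K = 13/5, Plünnecke-Ruzsa bound K³|A| ≈ 87.8800, |3A| = 23, inequality holds.


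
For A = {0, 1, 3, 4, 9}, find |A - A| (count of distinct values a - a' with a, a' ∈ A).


A - A = {a - a' : a, a' ∈ A}; |A| = 5.
Bounds: 2|A|-1 ≤ |A - A| ≤ |A|² - |A| + 1, i.e. 9 ≤ |A - A| ≤ 21.
Note: 0 ∈ A - A always (from a - a). The set is symmetric: if d ∈ A - A then -d ∈ A - A.
Enumerate nonzero differences d = a - a' with a > a' (then include -d):
Positive differences: {1, 2, 3, 4, 5, 6, 8, 9}
Full difference set: {0} ∪ (positive diffs) ∪ (negative diffs).
|A - A| = 1 + 2·8 = 17 (matches direct enumeration: 17).

|A - A| = 17


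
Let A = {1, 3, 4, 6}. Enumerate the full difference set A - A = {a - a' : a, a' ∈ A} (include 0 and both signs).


A - A = {a - a' : a, a' ∈ A}.
Compute a - a' for each ordered pair (a, a'):
a = 1: 1-1=0, 1-3=-2, 1-4=-3, 1-6=-5
a = 3: 3-1=2, 3-3=0, 3-4=-1, 3-6=-3
a = 4: 4-1=3, 4-3=1, 4-4=0, 4-6=-2
a = 6: 6-1=5, 6-3=3, 6-4=2, 6-6=0
Collecting distinct values (and noting 0 appears from a-a):
A - A = {-5, -3, -2, -1, 0, 1, 2, 3, 5}
|A - A| = 9

A - A = {-5, -3, -2, -1, 0, 1, 2, 3, 5}


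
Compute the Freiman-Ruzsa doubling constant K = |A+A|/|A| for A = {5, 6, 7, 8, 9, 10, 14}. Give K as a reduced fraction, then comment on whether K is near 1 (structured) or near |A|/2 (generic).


|A| = 7.
Compute A + A by enumerating all 49 pairs.
A + A = {10, 11, 12, 13, 14, 15, 16, 17, 18, 19, 20, 21, 22, 23, 24, 28}, so |A + A| = 16.
K = |A + A| / |A| = 16/7 (already in lowest terms) ≈ 2.2857.
Reference: AP of size 7 gives K = 13/7 ≈ 1.8571; a fully generic set of size 7 gives K ≈ 4.0000.

|A| = 7, |A + A| = 16, K = 16/7.


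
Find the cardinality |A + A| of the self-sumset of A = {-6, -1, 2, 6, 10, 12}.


A + A = {a + a' : a, a' ∈ A}; |A| = 6.
General bounds: 2|A| - 1 ≤ |A + A| ≤ |A|(|A|+1)/2, i.e. 11 ≤ |A + A| ≤ 21.
Lower bound 2|A|-1 is attained iff A is an arithmetic progression.
Enumerate sums a + a' for a ≤ a' (symmetric, so this suffices):
a = -6: -6+-6=-12, -6+-1=-7, -6+2=-4, -6+6=0, -6+10=4, -6+12=6
a = -1: -1+-1=-2, -1+2=1, -1+6=5, -1+10=9, -1+12=11
a = 2: 2+2=4, 2+6=8, 2+10=12, 2+12=14
a = 6: 6+6=12, 6+10=16, 6+12=18
a = 10: 10+10=20, 10+12=22
a = 12: 12+12=24
Distinct sums: {-12, -7, -4, -2, 0, 1, 4, 5, 6, 8, 9, 11, 12, 14, 16, 18, 20, 22, 24}
|A + A| = 19

|A + A| = 19


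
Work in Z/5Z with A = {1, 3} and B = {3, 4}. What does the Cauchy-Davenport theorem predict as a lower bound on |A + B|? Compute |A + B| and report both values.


Cauchy-Davenport: |A + B| ≥ min(p, |A| + |B| - 1) for A, B nonempty in Z/pZ.
|A| = 2, |B| = 2, p = 5.
CD lower bound = min(5, 2 + 2 - 1) = min(5, 3) = 3.
Compute A + B mod 5 directly:
a = 1: 1+3=4, 1+4=0
a = 3: 3+3=1, 3+4=2
A + B = {0, 1, 2, 4}, so |A + B| = 4.
Verify: 4 ≥ 3? Yes ✓.

CD lower bound = 3, actual |A + B| = 4.


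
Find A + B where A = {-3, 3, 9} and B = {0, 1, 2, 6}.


A + B = {a + b : a ∈ A, b ∈ B}.
Enumerate all |A|·|B| = 3·4 = 12 pairs (a, b) and collect distinct sums.
a = -3: -3+0=-3, -3+1=-2, -3+2=-1, -3+6=3
a = 3: 3+0=3, 3+1=4, 3+2=5, 3+6=9
a = 9: 9+0=9, 9+1=10, 9+2=11, 9+6=15
Collecting distinct sums: A + B = {-3, -2, -1, 3, 4, 5, 9, 10, 11, 15}
|A + B| = 10

A + B = {-3, -2, -1, 3, 4, 5, 9, 10, 11, 15}


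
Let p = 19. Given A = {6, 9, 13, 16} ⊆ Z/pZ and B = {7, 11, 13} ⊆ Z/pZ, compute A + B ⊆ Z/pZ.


Work in Z/19Z: reduce every sum a + b modulo 19.
Enumerate all 12 pairs:
a = 6: 6+7=13, 6+11=17, 6+13=0
a = 9: 9+7=16, 9+11=1, 9+13=3
a = 13: 13+7=1, 13+11=5, 13+13=7
a = 16: 16+7=4, 16+11=8, 16+13=10
Distinct residues collected: {0, 1, 3, 4, 5, 7, 8, 10, 13, 16, 17}
|A + B| = 11 (out of 19 total residues).

A + B = {0, 1, 3, 4, 5, 7, 8, 10, 13, 16, 17}


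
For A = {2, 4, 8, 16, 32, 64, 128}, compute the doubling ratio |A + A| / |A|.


|A| = 7.
Compute A + A by enumerating all 49 pairs.
A + A = {4, 6, 8, 10, 12, 16, 18, 20, 24, 32, 34, 36, 40, 48, 64, 66, 68, 72, 80, 96, 128, 130, 132, 136, 144, 160, 192, 256}, so |A + A| = 28.
K = |A + A| / |A| = 28/7 = 4/1 ≈ 4.0000.
Reference: AP of size 7 gives K = 13/7 ≈ 1.8571; a fully generic set of size 7 gives K ≈ 4.0000.

|A| = 7, |A + A| = 28, K = 28/7 = 4/1.


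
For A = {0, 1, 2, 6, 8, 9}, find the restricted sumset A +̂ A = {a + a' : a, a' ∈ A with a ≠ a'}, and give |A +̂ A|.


Restricted sumset: A +̂ A = {a + a' : a ∈ A, a' ∈ A, a ≠ a'}.
Equivalently, take A + A and drop any sum 2a that is achievable ONLY as a + a for a ∈ A (i.e. sums representable only with equal summands).
Enumerate pairs (a, a') with a < a' (symmetric, so each unordered pair gives one sum; this covers all a ≠ a'):
  0 + 1 = 1
  0 + 2 = 2
  0 + 6 = 6
  0 + 8 = 8
  0 + 9 = 9
  1 + 2 = 3
  1 + 6 = 7
  1 + 8 = 9
  1 + 9 = 10
  2 + 6 = 8
  2 + 8 = 10
  2 + 9 = 11
  6 + 8 = 14
  6 + 9 = 15
  8 + 9 = 17
Collected distinct sums: {1, 2, 3, 6, 7, 8, 9, 10, 11, 14, 15, 17}
|A +̂ A| = 12
(Reference bound: |A +̂ A| ≥ 2|A| - 3 for |A| ≥ 2, with |A| = 6 giving ≥ 9.)

|A +̂ A| = 12


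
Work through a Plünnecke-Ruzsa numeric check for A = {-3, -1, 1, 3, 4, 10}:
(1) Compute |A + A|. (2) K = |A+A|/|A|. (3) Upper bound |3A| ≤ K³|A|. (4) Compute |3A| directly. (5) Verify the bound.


|A| = 6.
Step 1: Compute A + A by enumerating all 36 pairs.
A + A = {-6, -4, -2, 0, 1, 2, 3, 4, 5, 6, 7, 8, 9, 11, 13, 14, 20}, so |A + A| = 17.
Step 2: Doubling constant K = |A + A|/|A| = 17/6 = 17/6 ≈ 2.8333.
Step 3: Plünnecke-Ruzsa gives |3A| ≤ K³·|A| = (2.8333)³ · 6 ≈ 136.4722.
Step 4: Compute 3A = A + A + A directly by enumerating all triples (a,b,c) ∈ A³; |3A| = 30.
Step 5: Check 30 ≤ 136.4722? Yes ✓.

K = 17/6, Plünnecke-Ruzsa bound K³|A| ≈ 136.4722, |3A| = 30, inequality holds.


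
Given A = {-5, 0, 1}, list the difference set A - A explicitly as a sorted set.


A - A = {a - a' : a, a' ∈ A}.
Compute a - a' for each ordered pair (a, a'):
a = -5: -5--5=0, -5-0=-5, -5-1=-6
a = 0: 0--5=5, 0-0=0, 0-1=-1
a = 1: 1--5=6, 1-0=1, 1-1=0
Collecting distinct values (and noting 0 appears from a-a):
A - A = {-6, -5, -1, 0, 1, 5, 6}
|A - A| = 7

A - A = {-6, -5, -1, 0, 1, 5, 6}


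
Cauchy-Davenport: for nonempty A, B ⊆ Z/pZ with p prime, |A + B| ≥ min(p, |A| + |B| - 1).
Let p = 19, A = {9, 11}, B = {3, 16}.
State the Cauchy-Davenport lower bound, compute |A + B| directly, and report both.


Cauchy-Davenport: |A + B| ≥ min(p, |A| + |B| - 1) for A, B nonempty in Z/pZ.
|A| = 2, |B| = 2, p = 19.
CD lower bound = min(19, 2 + 2 - 1) = min(19, 3) = 3.
Compute A + B mod 19 directly:
a = 9: 9+3=12, 9+16=6
a = 11: 11+3=14, 11+16=8
A + B = {6, 8, 12, 14}, so |A + B| = 4.
Verify: 4 ≥ 3? Yes ✓.

CD lower bound = 3, actual |A + B| = 4.


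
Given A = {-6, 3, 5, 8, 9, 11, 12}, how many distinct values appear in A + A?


A + A = {a + a' : a, a' ∈ A}; |A| = 7.
General bounds: 2|A| - 1 ≤ |A + A| ≤ |A|(|A|+1)/2, i.e. 13 ≤ |A + A| ≤ 28.
Lower bound 2|A|-1 is attained iff A is an arithmetic progression.
Enumerate sums a + a' for a ≤ a' (symmetric, so this suffices):
a = -6: -6+-6=-12, -6+3=-3, -6+5=-1, -6+8=2, -6+9=3, -6+11=5, -6+12=6
a = 3: 3+3=6, 3+5=8, 3+8=11, 3+9=12, 3+11=14, 3+12=15
a = 5: 5+5=10, 5+8=13, 5+9=14, 5+11=16, 5+12=17
a = 8: 8+8=16, 8+9=17, 8+11=19, 8+12=20
a = 9: 9+9=18, 9+11=20, 9+12=21
a = 11: 11+11=22, 11+12=23
a = 12: 12+12=24
Distinct sums: {-12, -3, -1, 2, 3, 5, 6, 8, 10, 11, 12, 13, 14, 15, 16, 17, 18, 19, 20, 21, 22, 23, 24}
|A + A| = 23

|A + A| = 23


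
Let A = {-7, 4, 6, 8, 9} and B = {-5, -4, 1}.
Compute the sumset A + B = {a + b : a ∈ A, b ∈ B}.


A + B = {a + b : a ∈ A, b ∈ B}.
Enumerate all |A|·|B| = 5·3 = 15 pairs (a, b) and collect distinct sums.
a = -7: -7+-5=-12, -7+-4=-11, -7+1=-6
a = 4: 4+-5=-1, 4+-4=0, 4+1=5
a = 6: 6+-5=1, 6+-4=2, 6+1=7
a = 8: 8+-5=3, 8+-4=4, 8+1=9
a = 9: 9+-5=4, 9+-4=5, 9+1=10
Collecting distinct sums: A + B = {-12, -11, -6, -1, 0, 1, 2, 3, 4, 5, 7, 9, 10}
|A + B| = 13

A + B = {-12, -11, -6, -1, 0, 1, 2, 3, 4, 5, 7, 9, 10}


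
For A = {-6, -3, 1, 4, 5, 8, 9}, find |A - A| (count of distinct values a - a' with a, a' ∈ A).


A - A = {a - a' : a, a' ∈ A}; |A| = 7.
Bounds: 2|A|-1 ≤ |A - A| ≤ |A|² - |A| + 1, i.e. 13 ≤ |A - A| ≤ 43.
Note: 0 ∈ A - A always (from a - a). The set is symmetric: if d ∈ A - A then -d ∈ A - A.
Enumerate nonzero differences d = a - a' with a > a' (then include -d):
Positive differences: {1, 3, 4, 5, 7, 8, 10, 11, 12, 14, 15}
Full difference set: {0} ∪ (positive diffs) ∪ (negative diffs).
|A - A| = 1 + 2·11 = 23 (matches direct enumeration: 23).

|A - A| = 23


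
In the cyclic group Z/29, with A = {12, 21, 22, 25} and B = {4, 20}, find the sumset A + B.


Work in Z/29Z: reduce every sum a + b modulo 29.
Enumerate all 8 pairs:
a = 12: 12+4=16, 12+20=3
a = 21: 21+4=25, 21+20=12
a = 22: 22+4=26, 22+20=13
a = 25: 25+4=0, 25+20=16
Distinct residues collected: {0, 3, 12, 13, 16, 25, 26}
|A + B| = 7 (out of 29 total residues).

A + B = {0, 3, 12, 13, 16, 25, 26}


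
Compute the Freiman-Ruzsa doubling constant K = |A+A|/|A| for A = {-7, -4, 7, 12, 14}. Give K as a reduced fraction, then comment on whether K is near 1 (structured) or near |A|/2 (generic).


|A| = 5.
Compute A + A by enumerating all 25 pairs.
A + A = {-14, -11, -8, 0, 3, 5, 7, 8, 10, 14, 19, 21, 24, 26, 28}, so |A + A| = 15.
K = |A + A| / |A| = 15/5 = 3/1 ≈ 3.0000.
Reference: AP of size 5 gives K = 9/5 ≈ 1.8000; a fully generic set of size 5 gives K ≈ 3.0000.

|A| = 5, |A + A| = 15, K = 15/5 = 3/1.


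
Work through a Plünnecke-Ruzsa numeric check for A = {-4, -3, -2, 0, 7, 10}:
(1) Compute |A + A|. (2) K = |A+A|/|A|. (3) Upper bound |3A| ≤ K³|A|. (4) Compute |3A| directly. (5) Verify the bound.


|A| = 6.
Step 1: Compute A + A by enumerating all 36 pairs.
A + A = {-8, -7, -6, -5, -4, -3, -2, 0, 3, 4, 5, 6, 7, 8, 10, 14, 17, 20}, so |A + A| = 18.
Step 2: Doubling constant K = |A + A|/|A| = 18/6 = 18/6 ≈ 3.0000.
Step 3: Plünnecke-Ruzsa gives |3A| ≤ K³·|A| = (3.0000)³ · 6 ≈ 162.0000.
Step 4: Compute 3A = A + A + A directly by enumerating all triples (a,b,c) ∈ A³; |3A| = 35.
Step 5: Check 35 ≤ 162.0000? Yes ✓.

K = 18/6, Plünnecke-Ruzsa bound K³|A| ≈ 162.0000, |3A| = 35, inequality holds.


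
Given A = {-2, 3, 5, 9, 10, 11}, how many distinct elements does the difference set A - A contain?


A - A = {a - a' : a, a' ∈ A}; |A| = 6.
Bounds: 2|A|-1 ≤ |A - A| ≤ |A|² - |A| + 1, i.e. 11 ≤ |A - A| ≤ 31.
Note: 0 ∈ A - A always (from a - a). The set is symmetric: if d ∈ A - A then -d ∈ A - A.
Enumerate nonzero differences d = a - a' with a > a' (then include -d):
Positive differences: {1, 2, 4, 5, 6, 7, 8, 11, 12, 13}
Full difference set: {0} ∪ (positive diffs) ∪ (negative diffs).
|A - A| = 1 + 2·10 = 21 (matches direct enumeration: 21).

|A - A| = 21


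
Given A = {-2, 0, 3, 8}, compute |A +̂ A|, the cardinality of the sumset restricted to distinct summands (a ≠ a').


Restricted sumset: A +̂ A = {a + a' : a ∈ A, a' ∈ A, a ≠ a'}.
Equivalently, take A + A and drop any sum 2a that is achievable ONLY as a + a for a ∈ A (i.e. sums representable only with equal summands).
Enumerate pairs (a, a') with a < a' (symmetric, so each unordered pair gives one sum; this covers all a ≠ a'):
  -2 + 0 = -2
  -2 + 3 = 1
  -2 + 8 = 6
  0 + 3 = 3
  0 + 8 = 8
  3 + 8 = 11
Collected distinct sums: {-2, 1, 3, 6, 8, 11}
|A +̂ A| = 6
(Reference bound: |A +̂ A| ≥ 2|A| - 3 for |A| ≥ 2, with |A| = 4 giving ≥ 5.)

|A +̂ A| = 6


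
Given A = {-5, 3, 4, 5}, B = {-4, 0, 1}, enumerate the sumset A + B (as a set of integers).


A + B = {a + b : a ∈ A, b ∈ B}.
Enumerate all |A|·|B| = 4·3 = 12 pairs (a, b) and collect distinct sums.
a = -5: -5+-4=-9, -5+0=-5, -5+1=-4
a = 3: 3+-4=-1, 3+0=3, 3+1=4
a = 4: 4+-4=0, 4+0=4, 4+1=5
a = 5: 5+-4=1, 5+0=5, 5+1=6
Collecting distinct sums: A + B = {-9, -5, -4, -1, 0, 1, 3, 4, 5, 6}
|A + B| = 10

A + B = {-9, -5, -4, -1, 0, 1, 3, 4, 5, 6}


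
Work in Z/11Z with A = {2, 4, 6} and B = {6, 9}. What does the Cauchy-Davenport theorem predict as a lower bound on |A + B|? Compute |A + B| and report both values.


Cauchy-Davenport: |A + B| ≥ min(p, |A| + |B| - 1) for A, B nonempty in Z/pZ.
|A| = 3, |B| = 2, p = 11.
CD lower bound = min(11, 3 + 2 - 1) = min(11, 4) = 4.
Compute A + B mod 11 directly:
a = 2: 2+6=8, 2+9=0
a = 4: 4+6=10, 4+9=2
a = 6: 6+6=1, 6+9=4
A + B = {0, 1, 2, 4, 8, 10}, so |A + B| = 6.
Verify: 6 ≥ 4? Yes ✓.

CD lower bound = 4, actual |A + B| = 6.


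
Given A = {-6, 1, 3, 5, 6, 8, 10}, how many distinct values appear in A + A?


A + A = {a + a' : a, a' ∈ A}; |A| = 7.
General bounds: 2|A| - 1 ≤ |A + A| ≤ |A|(|A|+1)/2, i.e. 13 ≤ |A + A| ≤ 28.
Lower bound 2|A|-1 is attained iff A is an arithmetic progression.
Enumerate sums a + a' for a ≤ a' (symmetric, so this suffices):
a = -6: -6+-6=-12, -6+1=-5, -6+3=-3, -6+5=-1, -6+6=0, -6+8=2, -6+10=4
a = 1: 1+1=2, 1+3=4, 1+5=6, 1+6=7, 1+8=9, 1+10=11
a = 3: 3+3=6, 3+5=8, 3+6=9, 3+8=11, 3+10=13
a = 5: 5+5=10, 5+6=11, 5+8=13, 5+10=15
a = 6: 6+6=12, 6+8=14, 6+10=16
a = 8: 8+8=16, 8+10=18
a = 10: 10+10=20
Distinct sums: {-12, -5, -3, -1, 0, 2, 4, 6, 7, 8, 9, 10, 11, 12, 13, 14, 15, 16, 18, 20}
|A + A| = 20

|A + A| = 20


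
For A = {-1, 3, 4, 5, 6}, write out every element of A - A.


A - A = {a - a' : a, a' ∈ A}.
Compute a - a' for each ordered pair (a, a'):
a = -1: -1--1=0, -1-3=-4, -1-4=-5, -1-5=-6, -1-6=-7
a = 3: 3--1=4, 3-3=0, 3-4=-1, 3-5=-2, 3-6=-3
a = 4: 4--1=5, 4-3=1, 4-4=0, 4-5=-1, 4-6=-2
a = 5: 5--1=6, 5-3=2, 5-4=1, 5-5=0, 5-6=-1
a = 6: 6--1=7, 6-3=3, 6-4=2, 6-5=1, 6-6=0
Collecting distinct values (and noting 0 appears from a-a):
A - A = {-7, -6, -5, -4, -3, -2, -1, 0, 1, 2, 3, 4, 5, 6, 7}
|A - A| = 15

A - A = {-7, -6, -5, -4, -3, -2, -1, 0, 1, 2, 3, 4, 5, 6, 7}


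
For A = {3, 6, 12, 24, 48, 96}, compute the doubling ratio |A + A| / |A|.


|A| = 6.
Compute A + A by enumerating all 36 pairs.
A + A = {6, 9, 12, 15, 18, 24, 27, 30, 36, 48, 51, 54, 60, 72, 96, 99, 102, 108, 120, 144, 192}, so |A + A| = 21.
K = |A + A| / |A| = 21/6 = 7/2 ≈ 3.5000.
Reference: AP of size 6 gives K = 11/6 ≈ 1.8333; a fully generic set of size 6 gives K ≈ 3.5000.

|A| = 6, |A + A| = 21, K = 21/6 = 7/2.


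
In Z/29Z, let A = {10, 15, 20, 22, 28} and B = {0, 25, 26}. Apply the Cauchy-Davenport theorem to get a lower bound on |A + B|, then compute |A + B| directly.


Cauchy-Davenport: |A + B| ≥ min(p, |A| + |B| - 1) for A, B nonempty in Z/pZ.
|A| = 5, |B| = 3, p = 29.
CD lower bound = min(29, 5 + 3 - 1) = min(29, 7) = 7.
Compute A + B mod 29 directly:
a = 10: 10+0=10, 10+25=6, 10+26=7
a = 15: 15+0=15, 15+25=11, 15+26=12
a = 20: 20+0=20, 20+25=16, 20+26=17
a = 22: 22+0=22, 22+25=18, 22+26=19
a = 28: 28+0=28, 28+25=24, 28+26=25
A + B = {6, 7, 10, 11, 12, 15, 16, 17, 18, 19, 20, 22, 24, 25, 28}, so |A + B| = 15.
Verify: 15 ≥ 7? Yes ✓.

CD lower bound = 7, actual |A + B| = 15.


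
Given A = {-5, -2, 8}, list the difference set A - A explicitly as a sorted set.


A - A = {a - a' : a, a' ∈ A}.
Compute a - a' for each ordered pair (a, a'):
a = -5: -5--5=0, -5--2=-3, -5-8=-13
a = -2: -2--5=3, -2--2=0, -2-8=-10
a = 8: 8--5=13, 8--2=10, 8-8=0
Collecting distinct values (and noting 0 appears from a-a):
A - A = {-13, -10, -3, 0, 3, 10, 13}
|A - A| = 7

A - A = {-13, -10, -3, 0, 3, 10, 13}


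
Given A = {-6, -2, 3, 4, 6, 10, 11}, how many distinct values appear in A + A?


A + A = {a + a' : a, a' ∈ A}; |A| = 7.
General bounds: 2|A| - 1 ≤ |A + A| ≤ |A|(|A|+1)/2, i.e. 13 ≤ |A + A| ≤ 28.
Lower bound 2|A|-1 is attained iff A is an arithmetic progression.
Enumerate sums a + a' for a ≤ a' (symmetric, so this suffices):
a = -6: -6+-6=-12, -6+-2=-8, -6+3=-3, -6+4=-2, -6+6=0, -6+10=4, -6+11=5
a = -2: -2+-2=-4, -2+3=1, -2+4=2, -2+6=4, -2+10=8, -2+11=9
a = 3: 3+3=6, 3+4=7, 3+6=9, 3+10=13, 3+11=14
a = 4: 4+4=8, 4+6=10, 4+10=14, 4+11=15
a = 6: 6+6=12, 6+10=16, 6+11=17
a = 10: 10+10=20, 10+11=21
a = 11: 11+11=22
Distinct sums: {-12, -8, -4, -3, -2, 0, 1, 2, 4, 5, 6, 7, 8, 9, 10, 12, 13, 14, 15, 16, 17, 20, 21, 22}
|A + A| = 24

|A + A| = 24


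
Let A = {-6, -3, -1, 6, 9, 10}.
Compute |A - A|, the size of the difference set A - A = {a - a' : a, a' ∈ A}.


A - A = {a - a' : a, a' ∈ A}; |A| = 6.
Bounds: 2|A|-1 ≤ |A - A| ≤ |A|² - |A| + 1, i.e. 11 ≤ |A - A| ≤ 31.
Note: 0 ∈ A - A always (from a - a). The set is symmetric: if d ∈ A - A then -d ∈ A - A.
Enumerate nonzero differences d = a - a' with a > a' (then include -d):
Positive differences: {1, 2, 3, 4, 5, 7, 9, 10, 11, 12, 13, 15, 16}
Full difference set: {0} ∪ (positive diffs) ∪ (negative diffs).
|A - A| = 1 + 2·13 = 27 (matches direct enumeration: 27).

|A - A| = 27


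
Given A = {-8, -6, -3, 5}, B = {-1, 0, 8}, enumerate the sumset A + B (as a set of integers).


A + B = {a + b : a ∈ A, b ∈ B}.
Enumerate all |A|·|B| = 4·3 = 12 pairs (a, b) and collect distinct sums.
a = -8: -8+-1=-9, -8+0=-8, -8+8=0
a = -6: -6+-1=-7, -6+0=-6, -6+8=2
a = -3: -3+-1=-4, -3+0=-3, -3+8=5
a = 5: 5+-1=4, 5+0=5, 5+8=13
Collecting distinct sums: A + B = {-9, -8, -7, -6, -4, -3, 0, 2, 4, 5, 13}
|A + B| = 11

A + B = {-9, -8, -7, -6, -4, -3, 0, 2, 4, 5, 13}


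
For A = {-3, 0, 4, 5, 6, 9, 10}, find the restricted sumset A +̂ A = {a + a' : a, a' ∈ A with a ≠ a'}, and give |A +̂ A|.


Restricted sumset: A +̂ A = {a + a' : a ∈ A, a' ∈ A, a ≠ a'}.
Equivalently, take A + A and drop any sum 2a that is achievable ONLY as a + a for a ∈ A (i.e. sums representable only with equal summands).
Enumerate pairs (a, a') with a < a' (symmetric, so each unordered pair gives one sum; this covers all a ≠ a'):
  -3 + 0 = -3
  -3 + 4 = 1
  -3 + 5 = 2
  -3 + 6 = 3
  -3 + 9 = 6
  -3 + 10 = 7
  0 + 4 = 4
  0 + 5 = 5
  0 + 6 = 6
  0 + 9 = 9
  0 + 10 = 10
  4 + 5 = 9
  4 + 6 = 10
  4 + 9 = 13
  4 + 10 = 14
  5 + 6 = 11
  5 + 9 = 14
  5 + 10 = 15
  6 + 9 = 15
  6 + 10 = 16
  9 + 10 = 19
Collected distinct sums: {-3, 1, 2, 3, 4, 5, 6, 7, 9, 10, 11, 13, 14, 15, 16, 19}
|A +̂ A| = 16
(Reference bound: |A +̂ A| ≥ 2|A| - 3 for |A| ≥ 2, with |A| = 7 giving ≥ 11.)

|A +̂ A| = 16


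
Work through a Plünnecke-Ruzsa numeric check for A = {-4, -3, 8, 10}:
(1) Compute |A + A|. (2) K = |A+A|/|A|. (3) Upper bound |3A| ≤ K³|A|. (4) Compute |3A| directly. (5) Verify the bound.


|A| = 4.
Step 1: Compute A + A by enumerating all 16 pairs.
A + A = {-8, -7, -6, 4, 5, 6, 7, 16, 18, 20}, so |A + A| = 10.
Step 2: Doubling constant K = |A + A|/|A| = 10/4 = 10/4 ≈ 2.5000.
Step 3: Plünnecke-Ruzsa gives |3A| ≤ K³·|A| = (2.5000)³ · 4 ≈ 62.5000.
Step 4: Compute 3A = A + A + A directly by enumerating all triples (a,b,c) ∈ A³; |3A| = 19.
Step 5: Check 19 ≤ 62.5000? Yes ✓.

K = 10/4, Plünnecke-Ruzsa bound K³|A| ≈ 62.5000, |3A| = 19, inequality holds.


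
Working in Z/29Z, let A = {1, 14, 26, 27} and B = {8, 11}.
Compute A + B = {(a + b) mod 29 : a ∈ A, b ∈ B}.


Work in Z/29Z: reduce every sum a + b modulo 29.
Enumerate all 8 pairs:
a = 1: 1+8=9, 1+11=12
a = 14: 14+8=22, 14+11=25
a = 26: 26+8=5, 26+11=8
a = 27: 27+8=6, 27+11=9
Distinct residues collected: {5, 6, 8, 9, 12, 22, 25}
|A + B| = 7 (out of 29 total residues).

A + B = {5, 6, 8, 9, 12, 22, 25}


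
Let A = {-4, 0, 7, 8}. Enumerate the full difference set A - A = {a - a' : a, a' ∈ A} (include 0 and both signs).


A - A = {a - a' : a, a' ∈ A}.
Compute a - a' for each ordered pair (a, a'):
a = -4: -4--4=0, -4-0=-4, -4-7=-11, -4-8=-12
a = 0: 0--4=4, 0-0=0, 0-7=-7, 0-8=-8
a = 7: 7--4=11, 7-0=7, 7-7=0, 7-8=-1
a = 8: 8--4=12, 8-0=8, 8-7=1, 8-8=0
Collecting distinct values (and noting 0 appears from a-a):
A - A = {-12, -11, -8, -7, -4, -1, 0, 1, 4, 7, 8, 11, 12}
|A - A| = 13

A - A = {-12, -11, -8, -7, -4, -1, 0, 1, 4, 7, 8, 11, 12}


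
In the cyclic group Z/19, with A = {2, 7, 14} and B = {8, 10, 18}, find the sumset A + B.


Work in Z/19Z: reduce every sum a + b modulo 19.
Enumerate all 9 pairs:
a = 2: 2+8=10, 2+10=12, 2+18=1
a = 7: 7+8=15, 7+10=17, 7+18=6
a = 14: 14+8=3, 14+10=5, 14+18=13
Distinct residues collected: {1, 3, 5, 6, 10, 12, 13, 15, 17}
|A + B| = 9 (out of 19 total residues).

A + B = {1, 3, 5, 6, 10, 12, 13, 15, 17}


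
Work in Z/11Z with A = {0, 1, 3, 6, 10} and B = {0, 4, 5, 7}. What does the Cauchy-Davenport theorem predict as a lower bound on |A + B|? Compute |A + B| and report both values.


Cauchy-Davenport: |A + B| ≥ min(p, |A| + |B| - 1) for A, B nonempty in Z/pZ.
|A| = 5, |B| = 4, p = 11.
CD lower bound = min(11, 5 + 4 - 1) = min(11, 8) = 8.
Compute A + B mod 11 directly:
a = 0: 0+0=0, 0+4=4, 0+5=5, 0+7=7
a = 1: 1+0=1, 1+4=5, 1+5=6, 1+7=8
a = 3: 3+0=3, 3+4=7, 3+5=8, 3+7=10
a = 6: 6+0=6, 6+4=10, 6+5=0, 6+7=2
a = 10: 10+0=10, 10+4=3, 10+5=4, 10+7=6
A + B = {0, 1, 2, 3, 4, 5, 6, 7, 8, 10}, so |A + B| = 10.
Verify: 10 ≥ 8? Yes ✓.

CD lower bound = 8, actual |A + B| = 10.


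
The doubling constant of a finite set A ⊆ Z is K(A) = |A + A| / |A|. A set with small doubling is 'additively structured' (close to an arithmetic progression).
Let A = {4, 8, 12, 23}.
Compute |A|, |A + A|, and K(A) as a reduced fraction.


|A| = 4.
Compute A + A by enumerating all 16 pairs.
A + A = {8, 12, 16, 20, 24, 27, 31, 35, 46}, so |A + A| = 9.
K = |A + A| / |A| = 9/4 (already in lowest terms) ≈ 2.2500.
Reference: AP of size 4 gives K = 7/4 ≈ 1.7500; a fully generic set of size 4 gives K ≈ 2.5000.

|A| = 4, |A + A| = 9, K = 9/4.


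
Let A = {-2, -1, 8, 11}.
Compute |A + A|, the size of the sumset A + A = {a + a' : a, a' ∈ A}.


A + A = {a + a' : a, a' ∈ A}; |A| = 4.
General bounds: 2|A| - 1 ≤ |A + A| ≤ |A|(|A|+1)/2, i.e. 7 ≤ |A + A| ≤ 10.
Lower bound 2|A|-1 is attained iff A is an arithmetic progression.
Enumerate sums a + a' for a ≤ a' (symmetric, so this suffices):
a = -2: -2+-2=-4, -2+-1=-3, -2+8=6, -2+11=9
a = -1: -1+-1=-2, -1+8=7, -1+11=10
a = 8: 8+8=16, 8+11=19
a = 11: 11+11=22
Distinct sums: {-4, -3, -2, 6, 7, 9, 10, 16, 19, 22}
|A + A| = 10

|A + A| = 10


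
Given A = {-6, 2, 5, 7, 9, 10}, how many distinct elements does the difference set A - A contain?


A - A = {a - a' : a, a' ∈ A}; |A| = 6.
Bounds: 2|A|-1 ≤ |A - A| ≤ |A|² - |A| + 1, i.e. 11 ≤ |A - A| ≤ 31.
Note: 0 ∈ A - A always (from a - a). The set is symmetric: if d ∈ A - A then -d ∈ A - A.
Enumerate nonzero differences d = a - a' with a > a' (then include -d):
Positive differences: {1, 2, 3, 4, 5, 7, 8, 11, 13, 15, 16}
Full difference set: {0} ∪ (positive diffs) ∪ (negative diffs).
|A - A| = 1 + 2·11 = 23 (matches direct enumeration: 23).

|A - A| = 23


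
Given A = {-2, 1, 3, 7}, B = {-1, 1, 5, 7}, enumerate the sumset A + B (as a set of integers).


A + B = {a + b : a ∈ A, b ∈ B}.
Enumerate all |A|·|B| = 4·4 = 16 pairs (a, b) and collect distinct sums.
a = -2: -2+-1=-3, -2+1=-1, -2+5=3, -2+7=5
a = 1: 1+-1=0, 1+1=2, 1+5=6, 1+7=8
a = 3: 3+-1=2, 3+1=4, 3+5=8, 3+7=10
a = 7: 7+-1=6, 7+1=8, 7+5=12, 7+7=14
Collecting distinct sums: A + B = {-3, -1, 0, 2, 3, 4, 5, 6, 8, 10, 12, 14}
|A + B| = 12

A + B = {-3, -1, 0, 2, 3, 4, 5, 6, 8, 10, 12, 14}


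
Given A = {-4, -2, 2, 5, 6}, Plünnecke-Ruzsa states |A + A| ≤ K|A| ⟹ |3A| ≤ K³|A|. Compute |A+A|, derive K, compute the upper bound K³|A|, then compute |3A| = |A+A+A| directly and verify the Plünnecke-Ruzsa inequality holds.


|A| = 5.
Step 1: Compute A + A by enumerating all 25 pairs.
A + A = {-8, -6, -4, -2, 0, 1, 2, 3, 4, 7, 8, 10, 11, 12}, so |A + A| = 14.
Step 2: Doubling constant K = |A + A|/|A| = 14/5 = 14/5 ≈ 2.8000.
Step 3: Plünnecke-Ruzsa gives |3A| ≤ K³·|A| = (2.8000)³ · 5 ≈ 109.7600.
Step 4: Compute 3A = A + A + A directly by enumerating all triples (a,b,c) ∈ A³; |3A| = 26.
Step 5: Check 26 ≤ 109.7600? Yes ✓.

K = 14/5, Plünnecke-Ruzsa bound K³|A| ≈ 109.7600, |3A| = 26, inequality holds.


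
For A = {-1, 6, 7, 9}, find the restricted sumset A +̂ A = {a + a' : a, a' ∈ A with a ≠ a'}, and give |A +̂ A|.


Restricted sumset: A +̂ A = {a + a' : a ∈ A, a' ∈ A, a ≠ a'}.
Equivalently, take A + A and drop any sum 2a that is achievable ONLY as a + a for a ∈ A (i.e. sums representable only with equal summands).
Enumerate pairs (a, a') with a < a' (symmetric, so each unordered pair gives one sum; this covers all a ≠ a'):
  -1 + 6 = 5
  -1 + 7 = 6
  -1 + 9 = 8
  6 + 7 = 13
  6 + 9 = 15
  7 + 9 = 16
Collected distinct sums: {5, 6, 8, 13, 15, 16}
|A +̂ A| = 6
(Reference bound: |A +̂ A| ≥ 2|A| - 3 for |A| ≥ 2, with |A| = 4 giving ≥ 5.)

|A +̂ A| = 6


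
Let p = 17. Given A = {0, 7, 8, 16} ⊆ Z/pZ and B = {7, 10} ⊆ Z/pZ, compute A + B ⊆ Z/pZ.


Work in Z/17Z: reduce every sum a + b modulo 17.
Enumerate all 8 pairs:
a = 0: 0+7=7, 0+10=10
a = 7: 7+7=14, 7+10=0
a = 8: 8+7=15, 8+10=1
a = 16: 16+7=6, 16+10=9
Distinct residues collected: {0, 1, 6, 7, 9, 10, 14, 15}
|A + B| = 8 (out of 17 total residues).

A + B = {0, 1, 6, 7, 9, 10, 14, 15}


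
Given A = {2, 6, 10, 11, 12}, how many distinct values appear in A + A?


A + A = {a + a' : a, a' ∈ A}; |A| = 5.
General bounds: 2|A| - 1 ≤ |A + A| ≤ |A|(|A|+1)/2, i.e. 9 ≤ |A + A| ≤ 15.
Lower bound 2|A|-1 is attained iff A is an arithmetic progression.
Enumerate sums a + a' for a ≤ a' (symmetric, so this suffices):
a = 2: 2+2=4, 2+6=8, 2+10=12, 2+11=13, 2+12=14
a = 6: 6+6=12, 6+10=16, 6+11=17, 6+12=18
a = 10: 10+10=20, 10+11=21, 10+12=22
a = 11: 11+11=22, 11+12=23
a = 12: 12+12=24
Distinct sums: {4, 8, 12, 13, 14, 16, 17, 18, 20, 21, 22, 23, 24}
|A + A| = 13

|A + A| = 13


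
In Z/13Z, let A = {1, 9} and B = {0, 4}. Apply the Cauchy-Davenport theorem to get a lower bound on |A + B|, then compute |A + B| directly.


Cauchy-Davenport: |A + B| ≥ min(p, |A| + |B| - 1) for A, B nonempty in Z/pZ.
|A| = 2, |B| = 2, p = 13.
CD lower bound = min(13, 2 + 2 - 1) = min(13, 3) = 3.
Compute A + B mod 13 directly:
a = 1: 1+0=1, 1+4=5
a = 9: 9+0=9, 9+4=0
A + B = {0, 1, 5, 9}, so |A + B| = 4.
Verify: 4 ≥ 3? Yes ✓.

CD lower bound = 3, actual |A + B| = 4.


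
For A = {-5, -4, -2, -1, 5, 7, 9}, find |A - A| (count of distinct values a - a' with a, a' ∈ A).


A - A = {a - a' : a, a' ∈ A}; |A| = 7.
Bounds: 2|A|-1 ≤ |A - A| ≤ |A|² - |A| + 1, i.e. 13 ≤ |A - A| ≤ 43.
Note: 0 ∈ A - A always (from a - a). The set is symmetric: if d ∈ A - A then -d ∈ A - A.
Enumerate nonzero differences d = a - a' with a > a' (then include -d):
Positive differences: {1, 2, 3, 4, 6, 7, 8, 9, 10, 11, 12, 13, 14}
Full difference set: {0} ∪ (positive diffs) ∪ (negative diffs).
|A - A| = 1 + 2·13 = 27 (matches direct enumeration: 27).

|A - A| = 27


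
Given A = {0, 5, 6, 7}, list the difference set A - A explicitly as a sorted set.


A - A = {a - a' : a, a' ∈ A}.
Compute a - a' for each ordered pair (a, a'):
a = 0: 0-0=0, 0-5=-5, 0-6=-6, 0-7=-7
a = 5: 5-0=5, 5-5=0, 5-6=-1, 5-7=-2
a = 6: 6-0=6, 6-5=1, 6-6=0, 6-7=-1
a = 7: 7-0=7, 7-5=2, 7-6=1, 7-7=0
Collecting distinct values (and noting 0 appears from a-a):
A - A = {-7, -6, -5, -2, -1, 0, 1, 2, 5, 6, 7}
|A - A| = 11

A - A = {-7, -6, -5, -2, -1, 0, 1, 2, 5, 6, 7}


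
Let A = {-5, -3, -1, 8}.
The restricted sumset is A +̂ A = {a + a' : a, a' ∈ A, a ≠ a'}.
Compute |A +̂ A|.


Restricted sumset: A +̂ A = {a + a' : a ∈ A, a' ∈ A, a ≠ a'}.
Equivalently, take A + A and drop any sum 2a that is achievable ONLY as a + a for a ∈ A (i.e. sums representable only with equal summands).
Enumerate pairs (a, a') with a < a' (symmetric, so each unordered pair gives one sum; this covers all a ≠ a'):
  -5 + -3 = -8
  -5 + -1 = -6
  -5 + 8 = 3
  -3 + -1 = -4
  -3 + 8 = 5
  -1 + 8 = 7
Collected distinct sums: {-8, -6, -4, 3, 5, 7}
|A +̂ A| = 6
(Reference bound: |A +̂ A| ≥ 2|A| - 3 for |A| ≥ 2, with |A| = 4 giving ≥ 5.)

|A +̂ A| = 6


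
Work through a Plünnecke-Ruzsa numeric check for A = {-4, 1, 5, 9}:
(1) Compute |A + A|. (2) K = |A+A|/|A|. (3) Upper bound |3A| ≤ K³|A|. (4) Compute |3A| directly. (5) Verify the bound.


|A| = 4.
Step 1: Compute A + A by enumerating all 16 pairs.
A + A = {-8, -3, 1, 2, 5, 6, 10, 14, 18}, so |A + A| = 9.
Step 2: Doubling constant K = |A + A|/|A| = 9/4 = 9/4 ≈ 2.2500.
Step 3: Plünnecke-Ruzsa gives |3A| ≤ K³·|A| = (2.2500)³ · 4 ≈ 45.5625.
Step 4: Compute 3A = A + A + A directly by enumerating all triples (a,b,c) ∈ A³; |3A| = 16.
Step 5: Check 16 ≤ 45.5625? Yes ✓.

K = 9/4, Plünnecke-Ruzsa bound K³|A| ≈ 45.5625, |3A| = 16, inequality holds.


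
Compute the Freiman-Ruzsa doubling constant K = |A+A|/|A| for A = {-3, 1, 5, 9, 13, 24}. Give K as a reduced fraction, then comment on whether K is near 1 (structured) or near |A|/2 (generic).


|A| = 6.
Compute A + A by enumerating all 36 pairs.
A + A = {-6, -2, 2, 6, 10, 14, 18, 21, 22, 25, 26, 29, 33, 37, 48}, so |A + A| = 15.
K = |A + A| / |A| = 15/6 = 5/2 ≈ 2.5000.
Reference: AP of size 6 gives K = 11/6 ≈ 1.8333; a fully generic set of size 6 gives K ≈ 3.5000.

|A| = 6, |A + A| = 15, K = 15/6 = 5/2.


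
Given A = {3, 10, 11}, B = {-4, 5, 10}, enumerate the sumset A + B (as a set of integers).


A + B = {a + b : a ∈ A, b ∈ B}.
Enumerate all |A|·|B| = 3·3 = 9 pairs (a, b) and collect distinct sums.
a = 3: 3+-4=-1, 3+5=8, 3+10=13
a = 10: 10+-4=6, 10+5=15, 10+10=20
a = 11: 11+-4=7, 11+5=16, 11+10=21
Collecting distinct sums: A + B = {-1, 6, 7, 8, 13, 15, 16, 20, 21}
|A + B| = 9

A + B = {-1, 6, 7, 8, 13, 15, 16, 20, 21}


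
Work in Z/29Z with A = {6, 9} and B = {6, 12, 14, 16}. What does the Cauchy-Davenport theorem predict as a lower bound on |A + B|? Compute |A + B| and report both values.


Cauchy-Davenport: |A + B| ≥ min(p, |A| + |B| - 1) for A, B nonempty in Z/pZ.
|A| = 2, |B| = 4, p = 29.
CD lower bound = min(29, 2 + 4 - 1) = min(29, 5) = 5.
Compute A + B mod 29 directly:
a = 6: 6+6=12, 6+12=18, 6+14=20, 6+16=22
a = 9: 9+6=15, 9+12=21, 9+14=23, 9+16=25
A + B = {12, 15, 18, 20, 21, 22, 23, 25}, so |A + B| = 8.
Verify: 8 ≥ 5? Yes ✓.

CD lower bound = 5, actual |A + B| = 8.


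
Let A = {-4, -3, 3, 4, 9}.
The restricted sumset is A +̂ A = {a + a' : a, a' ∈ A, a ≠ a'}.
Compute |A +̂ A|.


Restricted sumset: A +̂ A = {a + a' : a ∈ A, a' ∈ A, a ≠ a'}.
Equivalently, take A + A and drop any sum 2a that is achievable ONLY as a + a for a ∈ A (i.e. sums representable only with equal summands).
Enumerate pairs (a, a') with a < a' (symmetric, so each unordered pair gives one sum; this covers all a ≠ a'):
  -4 + -3 = -7
  -4 + 3 = -1
  -4 + 4 = 0
  -4 + 9 = 5
  -3 + 3 = 0
  -3 + 4 = 1
  -3 + 9 = 6
  3 + 4 = 7
  3 + 9 = 12
  4 + 9 = 13
Collected distinct sums: {-7, -1, 0, 1, 5, 6, 7, 12, 13}
|A +̂ A| = 9
(Reference bound: |A +̂ A| ≥ 2|A| - 3 for |A| ≥ 2, with |A| = 5 giving ≥ 7.)

|A +̂ A| = 9


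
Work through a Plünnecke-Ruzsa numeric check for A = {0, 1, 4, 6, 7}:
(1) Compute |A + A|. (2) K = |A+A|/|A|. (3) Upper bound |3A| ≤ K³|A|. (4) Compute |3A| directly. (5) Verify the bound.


|A| = 5.
Step 1: Compute A + A by enumerating all 25 pairs.
A + A = {0, 1, 2, 4, 5, 6, 7, 8, 10, 11, 12, 13, 14}, so |A + A| = 13.
Step 2: Doubling constant K = |A + A|/|A| = 13/5 = 13/5 ≈ 2.6000.
Step 3: Plünnecke-Ruzsa gives |3A| ≤ K³·|A| = (2.6000)³ · 5 ≈ 87.8800.
Step 4: Compute 3A = A + A + A directly by enumerating all triples (a,b,c) ∈ A³; |3A| = 22.
Step 5: Check 22 ≤ 87.8800? Yes ✓.

K = 13/5, Plünnecke-Ruzsa bound K³|A| ≈ 87.8800, |3A| = 22, inequality holds.


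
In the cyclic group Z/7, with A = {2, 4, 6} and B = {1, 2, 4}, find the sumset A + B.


Work in Z/7Z: reduce every sum a + b modulo 7.
Enumerate all 9 pairs:
a = 2: 2+1=3, 2+2=4, 2+4=6
a = 4: 4+1=5, 4+2=6, 4+4=1
a = 6: 6+1=0, 6+2=1, 6+4=3
Distinct residues collected: {0, 1, 3, 4, 5, 6}
|A + B| = 6 (out of 7 total residues).

A + B = {0, 1, 3, 4, 5, 6}


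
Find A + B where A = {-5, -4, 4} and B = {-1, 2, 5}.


A + B = {a + b : a ∈ A, b ∈ B}.
Enumerate all |A|·|B| = 3·3 = 9 pairs (a, b) and collect distinct sums.
a = -5: -5+-1=-6, -5+2=-3, -5+5=0
a = -4: -4+-1=-5, -4+2=-2, -4+5=1
a = 4: 4+-1=3, 4+2=6, 4+5=9
Collecting distinct sums: A + B = {-6, -5, -3, -2, 0, 1, 3, 6, 9}
|A + B| = 9

A + B = {-6, -5, -3, -2, 0, 1, 3, 6, 9}


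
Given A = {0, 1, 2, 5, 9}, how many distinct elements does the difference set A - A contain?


A - A = {a - a' : a, a' ∈ A}; |A| = 5.
Bounds: 2|A|-1 ≤ |A - A| ≤ |A|² - |A| + 1, i.e. 9 ≤ |A - A| ≤ 21.
Note: 0 ∈ A - A always (from a - a). The set is symmetric: if d ∈ A - A then -d ∈ A - A.
Enumerate nonzero differences d = a - a' with a > a' (then include -d):
Positive differences: {1, 2, 3, 4, 5, 7, 8, 9}
Full difference set: {0} ∪ (positive diffs) ∪ (negative diffs).
|A - A| = 1 + 2·8 = 17 (matches direct enumeration: 17).

|A - A| = 17


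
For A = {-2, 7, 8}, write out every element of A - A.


A - A = {a - a' : a, a' ∈ A}.
Compute a - a' for each ordered pair (a, a'):
a = -2: -2--2=0, -2-7=-9, -2-8=-10
a = 7: 7--2=9, 7-7=0, 7-8=-1
a = 8: 8--2=10, 8-7=1, 8-8=0
Collecting distinct values (and noting 0 appears from a-a):
A - A = {-10, -9, -1, 0, 1, 9, 10}
|A - A| = 7

A - A = {-10, -9, -1, 0, 1, 9, 10}


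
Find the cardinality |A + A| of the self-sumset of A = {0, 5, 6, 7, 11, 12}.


A + A = {a + a' : a, a' ∈ A}; |A| = 6.
General bounds: 2|A| - 1 ≤ |A + A| ≤ |A|(|A|+1)/2, i.e. 11 ≤ |A + A| ≤ 21.
Lower bound 2|A|-1 is attained iff A is an arithmetic progression.
Enumerate sums a + a' for a ≤ a' (symmetric, so this suffices):
a = 0: 0+0=0, 0+5=5, 0+6=6, 0+7=7, 0+11=11, 0+12=12
a = 5: 5+5=10, 5+6=11, 5+7=12, 5+11=16, 5+12=17
a = 6: 6+6=12, 6+7=13, 6+11=17, 6+12=18
a = 7: 7+7=14, 7+11=18, 7+12=19
a = 11: 11+11=22, 11+12=23
a = 12: 12+12=24
Distinct sums: {0, 5, 6, 7, 10, 11, 12, 13, 14, 16, 17, 18, 19, 22, 23, 24}
|A + A| = 16

|A + A| = 16


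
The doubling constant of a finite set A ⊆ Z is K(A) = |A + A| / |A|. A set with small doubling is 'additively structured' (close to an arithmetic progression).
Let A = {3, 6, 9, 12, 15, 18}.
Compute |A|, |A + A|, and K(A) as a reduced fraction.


|A| = 6.
Compute A + A by enumerating all 36 pairs.
A + A = {6, 9, 12, 15, 18, 21, 24, 27, 30, 33, 36}, so |A + A| = 11.
K = |A + A| / |A| = 11/6 (already in lowest terms) ≈ 1.8333.
Reference: AP of size 6 gives K = 11/6 ≈ 1.8333; a fully generic set of size 6 gives K ≈ 3.5000.

|A| = 6, |A + A| = 11, K = 11/6.


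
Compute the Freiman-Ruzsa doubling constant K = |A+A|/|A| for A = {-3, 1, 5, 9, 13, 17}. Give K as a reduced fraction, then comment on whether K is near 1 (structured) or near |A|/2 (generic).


|A| = 6.
Compute A + A by enumerating all 36 pairs.
A + A = {-6, -2, 2, 6, 10, 14, 18, 22, 26, 30, 34}, so |A + A| = 11.
K = |A + A| / |A| = 11/6 (already in lowest terms) ≈ 1.8333.
Reference: AP of size 6 gives K = 11/6 ≈ 1.8333; a fully generic set of size 6 gives K ≈ 3.5000.

|A| = 6, |A + A| = 11, K = 11/6.
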